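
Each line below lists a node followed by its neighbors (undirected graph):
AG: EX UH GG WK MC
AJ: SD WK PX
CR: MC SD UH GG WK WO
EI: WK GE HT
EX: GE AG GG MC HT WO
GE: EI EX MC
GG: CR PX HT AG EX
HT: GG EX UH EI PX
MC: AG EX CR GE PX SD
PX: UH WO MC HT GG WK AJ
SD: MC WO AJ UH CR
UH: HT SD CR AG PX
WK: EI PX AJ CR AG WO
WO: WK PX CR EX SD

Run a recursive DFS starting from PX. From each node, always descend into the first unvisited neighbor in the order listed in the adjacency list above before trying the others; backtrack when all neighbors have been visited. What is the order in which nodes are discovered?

PX → UH → HT → GG → CR → MC → AG → EX → GE → EI → WK → AJ → SD → WO

Visit PX
PX → UH
UH → HT
HT → GG
GG → CR
CR → MC
MC → AG
AG → EX
EX → GE
GE → EI
EI → WK
WK → AJ
AJ → SD
SD → WO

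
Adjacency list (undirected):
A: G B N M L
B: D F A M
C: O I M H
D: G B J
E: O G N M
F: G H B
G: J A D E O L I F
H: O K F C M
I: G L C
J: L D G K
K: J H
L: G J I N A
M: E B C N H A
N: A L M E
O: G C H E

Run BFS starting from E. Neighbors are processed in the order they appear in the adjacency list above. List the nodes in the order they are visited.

Visit E; enqueue O, G, N, M → queue [O, G, N, M]
Visit O; enqueue C, H → queue [G, N, M, C, H]
Visit G; enqueue J, A, D, L, I, F → queue [N, M, C, H, J, A, D, L, I, F]
Visit N → queue [M, C, H, J, A, D, L, I, F]
Visit M; enqueue B → queue [C, H, J, A, D, L, I, F, B]
Visit C → queue [H, J, A, D, L, I, F, B]
Visit H; enqueue K → queue [J, A, D, L, I, F, B, K]
Visit J → queue [A, D, L, I, F, B, K]
Visit A → queue [D, L, I, F, B, K]
Visit D → queue [L, I, F, B, K]
Visit L → queue [I, F, B, K]
Visit I → queue [F, B, K]
Visit F → queue [B, K]
Visit B → queue [K]
Visit K → queue []

E O G N M C H J A D L I F B K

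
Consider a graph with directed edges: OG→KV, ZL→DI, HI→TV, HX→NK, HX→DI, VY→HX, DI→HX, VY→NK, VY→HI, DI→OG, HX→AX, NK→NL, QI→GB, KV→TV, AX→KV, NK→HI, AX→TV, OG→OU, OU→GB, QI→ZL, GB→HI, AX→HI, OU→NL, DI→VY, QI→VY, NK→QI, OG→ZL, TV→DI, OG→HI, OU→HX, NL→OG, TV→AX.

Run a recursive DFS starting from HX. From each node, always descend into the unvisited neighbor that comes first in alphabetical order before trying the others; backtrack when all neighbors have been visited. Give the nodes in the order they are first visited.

Visit HX
HX → AX
AX → HI
HI → TV
TV → DI
DI → OG
OG → KV
OG → OU
OU → GB
OU → NL
OG → ZL
DI → VY
VY → NK
NK → QI

HX AX HI TV DI OG KV OU GB NL ZL VY NK QI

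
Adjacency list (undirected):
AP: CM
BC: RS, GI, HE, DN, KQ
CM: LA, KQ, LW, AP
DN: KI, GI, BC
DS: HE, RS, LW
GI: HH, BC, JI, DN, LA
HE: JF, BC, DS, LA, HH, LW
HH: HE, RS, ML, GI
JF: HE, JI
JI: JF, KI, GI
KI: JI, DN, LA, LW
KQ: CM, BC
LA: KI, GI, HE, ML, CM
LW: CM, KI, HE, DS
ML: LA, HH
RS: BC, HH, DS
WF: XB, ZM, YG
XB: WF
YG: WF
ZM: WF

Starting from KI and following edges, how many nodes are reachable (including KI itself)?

16

BFS from KI visits: KI, DN, JI, LA, LW, BC, GI, JF, CM, HE, ML, DS, KQ, RS, HH, AP
Reachable nodes: 16 of 20 total.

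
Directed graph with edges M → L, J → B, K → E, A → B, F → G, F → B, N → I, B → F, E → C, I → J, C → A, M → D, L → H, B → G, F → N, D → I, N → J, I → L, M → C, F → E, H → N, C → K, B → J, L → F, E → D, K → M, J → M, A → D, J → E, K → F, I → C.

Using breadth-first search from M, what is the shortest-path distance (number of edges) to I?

2

Level 0: M
Level 1: C, D, L
Level 2: A, F, H, I, K
Level 3: B, E, G, J, N
I first appears at level 2.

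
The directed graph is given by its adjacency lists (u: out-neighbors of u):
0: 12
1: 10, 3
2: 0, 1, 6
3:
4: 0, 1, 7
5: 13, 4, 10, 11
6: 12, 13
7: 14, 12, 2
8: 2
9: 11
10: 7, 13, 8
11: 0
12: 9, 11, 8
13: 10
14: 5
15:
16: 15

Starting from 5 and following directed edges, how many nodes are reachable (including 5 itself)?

BFS from 5 visits: 5, 13, 4, 10, 11, 0, 1, 7, 8, 12, 3, 14, 2, 9, 6
Reachable nodes: 15 of 17 total.

15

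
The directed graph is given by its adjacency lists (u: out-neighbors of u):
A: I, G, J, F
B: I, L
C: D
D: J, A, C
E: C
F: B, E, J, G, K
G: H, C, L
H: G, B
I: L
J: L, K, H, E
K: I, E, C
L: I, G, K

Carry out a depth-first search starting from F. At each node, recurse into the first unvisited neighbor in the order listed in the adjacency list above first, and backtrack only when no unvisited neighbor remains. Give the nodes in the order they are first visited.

F, B, I, L, G, H, C, D, J, K, E, A

Visit F
F → B
B → I
I → L
L → G
G → H
G → C
C → D
D → J
J → K
K → E
D → A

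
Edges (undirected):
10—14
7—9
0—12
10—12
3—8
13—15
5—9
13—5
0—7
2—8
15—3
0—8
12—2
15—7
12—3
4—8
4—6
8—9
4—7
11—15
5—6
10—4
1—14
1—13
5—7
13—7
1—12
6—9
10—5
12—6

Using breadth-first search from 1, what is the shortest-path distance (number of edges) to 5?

2

Level 0: 1
Level 1: 12, 13, 14
Level 2: 0, 2, 3, 5, 6, 7, 10, 15
Level 3: 4, 8, 9, 11
5 first appears at level 2.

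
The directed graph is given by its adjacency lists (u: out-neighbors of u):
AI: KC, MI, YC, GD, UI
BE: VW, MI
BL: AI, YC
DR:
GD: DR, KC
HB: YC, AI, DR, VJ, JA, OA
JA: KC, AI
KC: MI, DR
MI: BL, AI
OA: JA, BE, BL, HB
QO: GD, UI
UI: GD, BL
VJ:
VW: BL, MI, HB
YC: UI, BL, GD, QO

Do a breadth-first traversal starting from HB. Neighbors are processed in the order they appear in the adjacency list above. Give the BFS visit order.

Visit HB; enqueue YC, AI, DR, VJ, JA, OA → queue [YC, AI, DR, VJ, JA, OA]
Visit YC; enqueue UI, BL, GD, QO → queue [AI, DR, VJ, JA, OA, UI, BL, GD, QO]
Visit AI; enqueue KC, MI → queue [DR, VJ, JA, OA, UI, BL, GD, QO, KC, MI]
Visit DR → queue [VJ, JA, OA, UI, BL, GD, QO, KC, MI]
Visit VJ → queue [JA, OA, UI, BL, GD, QO, KC, MI]
Visit JA → queue [OA, UI, BL, GD, QO, KC, MI]
Visit OA; enqueue BE → queue [UI, BL, GD, QO, KC, MI, BE]
Visit UI → queue [BL, GD, QO, KC, MI, BE]
Visit BL → queue [GD, QO, KC, MI, BE]
Visit GD → queue [QO, KC, MI, BE]
Visit QO → queue [KC, MI, BE]
Visit KC → queue [MI, BE]
Visit MI → queue [BE]
Visit BE; enqueue VW → queue [VW]
Visit VW → queue []

HB, YC, AI, DR, VJ, JA, OA, UI, BL, GD, QO, KC, MI, BE, VW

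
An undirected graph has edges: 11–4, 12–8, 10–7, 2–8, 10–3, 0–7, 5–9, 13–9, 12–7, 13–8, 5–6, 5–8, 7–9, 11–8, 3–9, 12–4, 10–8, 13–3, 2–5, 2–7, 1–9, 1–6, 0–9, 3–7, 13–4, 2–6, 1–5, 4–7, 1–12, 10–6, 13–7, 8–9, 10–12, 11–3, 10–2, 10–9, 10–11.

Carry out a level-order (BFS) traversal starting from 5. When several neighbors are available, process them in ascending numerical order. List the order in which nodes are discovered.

Visit 5; enqueue 1, 2, 6, 8, 9 → queue [1, 2, 6, 8, 9]
Visit 1; enqueue 12 → queue [2, 6, 8, 9, 12]
Visit 2; enqueue 7, 10 → queue [6, 8, 9, 12, 7, 10]
Visit 6 → queue [8, 9, 12, 7, 10]
Visit 8; enqueue 11, 13 → queue [9, 12, 7, 10, 11, 13]
Visit 9; enqueue 0, 3 → queue [12, 7, 10, 11, 13, 0, 3]
Visit 12; enqueue 4 → queue [7, 10, 11, 13, 0, 3, 4]
Visit 7 → queue [10, 11, 13, 0, 3, 4]
Visit 10 → queue [11, 13, 0, 3, 4]
Visit 11 → queue [13, 0, 3, 4]
Visit 13 → queue [0, 3, 4]
Visit 0 → queue [3, 4]
Visit 3 → queue [4]
Visit 4 → queue []

5 → 1 → 2 → 6 → 8 → 9 → 12 → 7 → 10 → 11 → 13 → 0 → 3 → 4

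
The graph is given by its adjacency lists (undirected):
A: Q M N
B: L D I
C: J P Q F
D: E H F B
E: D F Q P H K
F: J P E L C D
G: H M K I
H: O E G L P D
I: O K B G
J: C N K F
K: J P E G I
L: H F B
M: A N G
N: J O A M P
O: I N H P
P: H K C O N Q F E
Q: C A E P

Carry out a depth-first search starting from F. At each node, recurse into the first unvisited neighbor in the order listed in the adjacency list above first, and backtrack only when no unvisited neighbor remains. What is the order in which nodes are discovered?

F J C P H O I K E D B L Q A M N G

Visit F
F → J
J → C
C → P
P → H
H → O
O → I
I → K
K → E
E → D
D → B
B → L
E → Q
Q → A
A → M
M → N
M → G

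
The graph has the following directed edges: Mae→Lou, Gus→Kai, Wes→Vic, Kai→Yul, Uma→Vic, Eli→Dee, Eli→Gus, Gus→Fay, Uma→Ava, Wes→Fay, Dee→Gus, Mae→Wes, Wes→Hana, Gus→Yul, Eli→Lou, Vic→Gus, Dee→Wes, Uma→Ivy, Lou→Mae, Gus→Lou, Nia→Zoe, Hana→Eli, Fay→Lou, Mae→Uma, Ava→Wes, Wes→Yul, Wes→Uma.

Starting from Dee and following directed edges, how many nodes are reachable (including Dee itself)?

BFS from Dee visits: Dee, Gus, Wes, Fay, Kai, Lou, Yul, Hana, Uma, Vic, Mae, Eli, Ava, Ivy
Reachable nodes: 14 of 16 total.

14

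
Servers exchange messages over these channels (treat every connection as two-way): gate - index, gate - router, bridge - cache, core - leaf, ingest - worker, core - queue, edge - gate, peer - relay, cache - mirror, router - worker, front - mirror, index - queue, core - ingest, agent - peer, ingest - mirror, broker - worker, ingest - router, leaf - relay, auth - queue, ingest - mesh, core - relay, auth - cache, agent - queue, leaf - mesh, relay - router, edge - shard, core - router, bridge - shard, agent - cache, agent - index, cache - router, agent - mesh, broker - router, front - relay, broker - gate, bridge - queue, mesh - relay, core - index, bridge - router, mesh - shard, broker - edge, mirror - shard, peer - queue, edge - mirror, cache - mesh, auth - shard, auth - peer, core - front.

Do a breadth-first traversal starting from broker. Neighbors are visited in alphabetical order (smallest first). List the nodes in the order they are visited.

Visit broker; enqueue edge, gate, router, worker → queue [edge, gate, router, worker]
Visit edge; enqueue mirror, shard → queue [gate, router, worker, mirror, shard]
Visit gate; enqueue index → queue [router, worker, mirror, shard, index]
Visit router; enqueue bridge, cache, core, ingest, relay → queue [worker, mirror, shard, index, bridge, cache, core, ingest, relay]
Visit worker → queue [mirror, shard, index, bridge, cache, core, ingest, relay]
Visit mirror; enqueue front → queue [shard, index, bridge, cache, core, ingest, relay, front]
Visit shard; enqueue auth, mesh → queue [index, bridge, cache, core, ingest, relay, front, auth, mesh]
Visit index; enqueue agent, queue → queue [bridge, cache, core, ingest, relay, front, auth, mesh, agent, queue]
Visit bridge → queue [cache, core, ingest, relay, front, auth, mesh, agent, queue]
Visit cache → queue [core, ingest, relay, front, auth, mesh, agent, queue]
Visit core; enqueue leaf → queue [ingest, relay, front, auth, mesh, agent, queue, leaf]
Visit ingest → queue [relay, front, auth, mesh, agent, queue, leaf]
Visit relay; enqueue peer → queue [front, auth, mesh, agent, queue, leaf, peer]
Visit front → queue [auth, mesh, agent, queue, leaf, peer]
Visit auth → queue [mesh, agent, queue, leaf, peer]
Visit mesh → queue [agent, queue, leaf, peer]
Visit agent → queue [queue, leaf, peer]
Visit queue → queue [leaf, peer]
Visit leaf → queue [peer]
Visit peer → queue []

broker → edge → gate → router → worker → mirror → shard → index → bridge → cache → core → ingest → relay → front → auth → mesh → agent → queue → leaf → peer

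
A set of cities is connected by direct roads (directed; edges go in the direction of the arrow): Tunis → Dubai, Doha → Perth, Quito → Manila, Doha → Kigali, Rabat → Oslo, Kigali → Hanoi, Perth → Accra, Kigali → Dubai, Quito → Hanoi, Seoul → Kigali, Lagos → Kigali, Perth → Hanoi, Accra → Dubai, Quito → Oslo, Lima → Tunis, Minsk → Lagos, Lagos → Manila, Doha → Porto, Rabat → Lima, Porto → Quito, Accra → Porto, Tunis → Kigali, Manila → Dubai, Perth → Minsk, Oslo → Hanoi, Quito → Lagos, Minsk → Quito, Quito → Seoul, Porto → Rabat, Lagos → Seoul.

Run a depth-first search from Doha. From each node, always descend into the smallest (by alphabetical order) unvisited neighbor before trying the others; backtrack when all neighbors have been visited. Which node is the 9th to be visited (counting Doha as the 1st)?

Visit Doha
Doha → Kigali
Kigali → Dubai
Kigali → Hanoi
Doha → Perth
Perth → Accra
Accra → Porto
Porto → Quito
Quito → Lagos
Lagos → Manila
Lagos → Seoul
Quito → Oslo
Porto → Rabat
Rabat → Lima
Lima → Tunis
Perth → Minsk

Visit order: Doha, Kigali, Dubai, Hanoi, Perth, Accra, Porto, Quito, Lagos, Manila, Seoul, Oslo, Rabat, Lima, Tunis, Minsk

Lagos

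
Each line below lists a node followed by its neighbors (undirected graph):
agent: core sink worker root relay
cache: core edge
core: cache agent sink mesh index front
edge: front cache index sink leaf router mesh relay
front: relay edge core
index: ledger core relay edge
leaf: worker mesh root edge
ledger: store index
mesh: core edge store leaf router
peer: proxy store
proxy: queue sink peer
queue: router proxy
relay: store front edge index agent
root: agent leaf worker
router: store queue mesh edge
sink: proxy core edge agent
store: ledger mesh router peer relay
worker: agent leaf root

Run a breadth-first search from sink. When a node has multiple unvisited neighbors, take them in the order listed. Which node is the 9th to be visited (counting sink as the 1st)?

Visit sink; enqueue proxy, core, edge, agent → queue [proxy, core, edge, agent]
Visit proxy; enqueue queue, peer → queue [core, edge, agent, queue, peer]
Visit core; enqueue cache, mesh, index, front → queue [edge, agent, queue, peer, cache, mesh, index, front]
Visit edge; enqueue leaf, router, relay → queue [agent, queue, peer, cache, mesh, index, front, leaf, router, relay]
Visit agent; enqueue worker, root → queue [queue, peer, cache, mesh, index, front, leaf, router, relay, worker, root]
Visit queue → queue [peer, cache, mesh, index, front, leaf, router, relay, worker, root]
Visit peer; enqueue store → queue [cache, mesh, index, front, leaf, router, relay, worker, root, store]
Visit cache → queue [mesh, index, front, leaf, router, relay, worker, root, store]
Visit mesh → queue [index, front, leaf, router, relay, worker, root, store]
Visit index; enqueue ledger → queue [front, leaf, router, relay, worker, root, store, ledger]
Visit front → queue [leaf, router, relay, worker, root, store, ledger]
Visit leaf → queue [router, relay, worker, root, store, ledger]
Visit router → queue [relay, worker, root, store, ledger]
Visit relay → queue [worker, root, store, ledger]
Visit worker → queue [root, store, ledger]
Visit root → queue [store, ledger]
Visit store → queue [ledger]
Visit ledger → queue []

Visit order: sink, proxy, core, edge, agent, queue, peer, cache, mesh, index, front, leaf, router, relay, worker, root, store, ledger

mesh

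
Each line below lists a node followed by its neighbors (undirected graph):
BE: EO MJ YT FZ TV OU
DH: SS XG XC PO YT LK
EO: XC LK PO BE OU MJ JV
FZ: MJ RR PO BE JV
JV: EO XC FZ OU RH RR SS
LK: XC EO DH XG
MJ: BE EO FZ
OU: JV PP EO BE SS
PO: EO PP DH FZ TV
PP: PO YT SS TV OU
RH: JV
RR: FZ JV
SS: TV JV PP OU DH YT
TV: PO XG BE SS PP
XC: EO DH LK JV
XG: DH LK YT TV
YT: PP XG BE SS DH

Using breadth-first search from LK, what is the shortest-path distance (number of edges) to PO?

2

Level 0: LK
Level 1: DH, EO, XC, XG
Level 2: BE, JV, MJ, OU, PO, SS, TV, YT
Level 3: FZ, PP, RH, RR
PO first appears at level 2.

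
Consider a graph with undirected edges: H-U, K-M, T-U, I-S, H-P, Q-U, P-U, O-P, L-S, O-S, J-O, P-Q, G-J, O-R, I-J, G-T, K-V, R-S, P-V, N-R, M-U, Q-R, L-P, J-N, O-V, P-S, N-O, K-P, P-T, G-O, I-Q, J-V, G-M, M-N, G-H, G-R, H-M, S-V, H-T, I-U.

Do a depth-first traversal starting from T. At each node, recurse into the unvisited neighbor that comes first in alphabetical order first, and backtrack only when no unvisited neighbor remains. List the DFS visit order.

Visit T
T → G
G → H
H → M
M → K
K → P
P → L
L → S
S → I
I → J
J → N
N → O
O → R
R → Q
Q → U
O → V

T G H M K P L S I J N O R Q U V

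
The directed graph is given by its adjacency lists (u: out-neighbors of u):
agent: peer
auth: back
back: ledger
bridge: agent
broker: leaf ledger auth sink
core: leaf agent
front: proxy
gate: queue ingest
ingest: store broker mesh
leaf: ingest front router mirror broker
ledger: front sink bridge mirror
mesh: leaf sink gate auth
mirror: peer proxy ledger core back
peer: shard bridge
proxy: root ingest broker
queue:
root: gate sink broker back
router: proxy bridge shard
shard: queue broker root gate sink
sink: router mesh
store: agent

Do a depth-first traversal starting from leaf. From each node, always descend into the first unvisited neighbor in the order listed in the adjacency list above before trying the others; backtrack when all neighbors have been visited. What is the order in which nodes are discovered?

Visit leaf
leaf → ingest
ingest → store
store → agent
agent → peer
peer → shard
shard → queue
shard → broker
broker → ledger
ledger → front
front → proxy
proxy → root
root → gate
root → sink
sink → router
router → bridge
sink → mesh
mesh → auth
auth → back
ledger → mirror
mirror → core

leaf -> ingest -> store -> agent -> peer -> shard -> queue -> broker -> ledger -> front -> proxy -> root -> gate -> sink -> router -> bridge -> mesh -> auth -> back -> mirror -> core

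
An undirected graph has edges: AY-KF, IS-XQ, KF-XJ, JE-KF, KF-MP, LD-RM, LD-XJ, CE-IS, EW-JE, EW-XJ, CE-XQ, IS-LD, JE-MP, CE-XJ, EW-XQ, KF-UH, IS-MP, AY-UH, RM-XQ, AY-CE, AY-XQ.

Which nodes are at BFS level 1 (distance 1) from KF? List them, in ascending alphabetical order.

Level 0: KF
Level 1: AY, JE, MP, UH, XJ
Level 2: CE, EW, IS, LD, XQ
Level 3: RM

AY, JE, MP, UH, XJ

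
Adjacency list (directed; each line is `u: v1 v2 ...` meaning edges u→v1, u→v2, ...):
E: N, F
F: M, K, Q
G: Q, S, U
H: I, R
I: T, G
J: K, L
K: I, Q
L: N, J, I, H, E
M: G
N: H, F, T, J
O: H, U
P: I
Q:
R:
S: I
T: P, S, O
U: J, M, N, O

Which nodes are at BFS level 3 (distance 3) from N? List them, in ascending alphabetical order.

E, G, U

Level 0: N
Level 1: F, H, J, T
Level 2: I, K, L, M, O, P, Q, R, S
Level 3: E, G, U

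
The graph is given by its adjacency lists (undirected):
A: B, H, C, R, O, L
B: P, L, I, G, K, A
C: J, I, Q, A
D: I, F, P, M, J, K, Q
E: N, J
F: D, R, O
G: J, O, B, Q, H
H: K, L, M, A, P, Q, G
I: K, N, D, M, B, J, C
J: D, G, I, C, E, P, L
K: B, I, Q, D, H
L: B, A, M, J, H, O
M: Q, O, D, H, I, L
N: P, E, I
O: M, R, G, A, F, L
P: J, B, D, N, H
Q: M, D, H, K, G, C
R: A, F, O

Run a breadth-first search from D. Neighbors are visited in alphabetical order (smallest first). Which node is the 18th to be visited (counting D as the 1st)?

A

Visit D; enqueue F, I, J, K, M, P, Q → queue [F, I, J, K, M, P, Q]
Visit F; enqueue O, R → queue [I, J, K, M, P, Q, O, R]
Visit I; enqueue B, C, N → queue [J, K, M, P, Q, O, R, B, C, N]
Visit J; enqueue E, G, L → queue [K, M, P, Q, O, R, B, C, N, E, G, L]
Visit K; enqueue H → queue [M, P, Q, O, R, B, C, N, E, G, L, H]
Visit M → queue [P, Q, O, R, B, C, N, E, G, L, H]
Visit P → queue [Q, O, R, B, C, N, E, G, L, H]
Visit Q → queue [O, R, B, C, N, E, G, L, H]
Visit O; enqueue A → queue [R, B, C, N, E, G, L, H, A]
Visit R → queue [B, C, N, E, G, L, H, A]
Visit B → queue [C, N, E, G, L, H, A]
Visit C → queue [N, E, G, L, H, A]
Visit N → queue [E, G, L, H, A]
Visit E → queue [G, L, H, A]
Visit G → queue [L, H, A]
Visit L → queue [H, A]
Visit H → queue [A]
Visit A → queue []

Visit order: D, F, I, J, K, M, P, Q, O, R, B, C, N, E, G, L, H, A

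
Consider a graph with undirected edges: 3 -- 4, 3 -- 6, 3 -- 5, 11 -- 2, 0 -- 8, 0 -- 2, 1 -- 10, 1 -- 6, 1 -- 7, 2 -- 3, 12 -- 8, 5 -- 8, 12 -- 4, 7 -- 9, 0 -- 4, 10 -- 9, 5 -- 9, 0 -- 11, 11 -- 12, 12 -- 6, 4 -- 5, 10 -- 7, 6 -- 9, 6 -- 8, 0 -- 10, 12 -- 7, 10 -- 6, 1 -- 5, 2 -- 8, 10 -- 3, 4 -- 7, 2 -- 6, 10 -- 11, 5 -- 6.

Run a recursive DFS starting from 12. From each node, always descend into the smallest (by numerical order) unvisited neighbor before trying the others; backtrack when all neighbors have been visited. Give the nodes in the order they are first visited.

Visit 12
12 → 4
4 → 0
0 → 2
2 → 3
3 → 5
5 → 1
1 → 6
6 → 8
6 → 9
9 → 7
7 → 10
10 → 11

12 4 0 2 3 5 1 6 8 9 7 10 11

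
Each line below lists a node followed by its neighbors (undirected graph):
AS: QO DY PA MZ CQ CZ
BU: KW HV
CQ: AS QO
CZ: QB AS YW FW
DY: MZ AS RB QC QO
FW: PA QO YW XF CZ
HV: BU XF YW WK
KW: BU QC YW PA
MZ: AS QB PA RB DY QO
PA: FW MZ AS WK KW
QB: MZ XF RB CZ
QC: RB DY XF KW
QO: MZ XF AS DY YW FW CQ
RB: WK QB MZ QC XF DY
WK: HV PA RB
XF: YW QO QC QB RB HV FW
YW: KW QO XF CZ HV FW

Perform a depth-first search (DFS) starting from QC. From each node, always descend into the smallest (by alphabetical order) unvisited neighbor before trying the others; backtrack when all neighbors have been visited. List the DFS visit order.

Visit QC
QC → DY
DY → AS
AS → CQ
CQ → QO
QO → FW
FW → CZ
CZ → QB
QB → MZ
MZ → PA
PA → KW
KW → BU
BU → HV
HV → WK
WK → RB
RB → XF
XF → YW

QC → DY → AS → CQ → QO → FW → CZ → QB → MZ → PA → KW → BU → HV → WK → RB → XF → YW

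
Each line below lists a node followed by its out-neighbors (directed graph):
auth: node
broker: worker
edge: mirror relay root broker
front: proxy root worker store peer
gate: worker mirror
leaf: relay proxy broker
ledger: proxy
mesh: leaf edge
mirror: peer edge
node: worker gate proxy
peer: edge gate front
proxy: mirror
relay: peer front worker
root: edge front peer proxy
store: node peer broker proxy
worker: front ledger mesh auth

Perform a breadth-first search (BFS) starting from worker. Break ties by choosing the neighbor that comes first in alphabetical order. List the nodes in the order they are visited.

Visit worker; enqueue auth, front, ledger, mesh → queue [auth, front, ledger, mesh]
Visit auth; enqueue node → queue [front, ledger, mesh, node]
Visit front; enqueue peer, proxy, root, store → queue [ledger, mesh, node, peer, proxy, root, store]
Visit ledger → queue [mesh, node, peer, proxy, root, store]
Visit mesh; enqueue edge, leaf → queue [node, peer, proxy, root, store, edge, leaf]
Visit node; enqueue gate → queue [peer, proxy, root, store, edge, leaf, gate]
Visit peer → queue [proxy, root, store, edge, leaf, gate]
Visit proxy; enqueue mirror → queue [root, store, edge, leaf, gate, mirror]
Visit root → queue [store, edge, leaf, gate, mirror]
Visit store; enqueue broker → queue [edge, leaf, gate, mirror, broker]
Visit edge; enqueue relay → queue [leaf, gate, mirror, broker, relay]
Visit leaf → queue [gate, mirror, broker, relay]
Visit gate → queue [mirror, broker, relay]
Visit mirror → queue [broker, relay]
Visit broker → queue [relay]
Visit relay → queue []

worker -> auth -> front -> ledger -> mesh -> node -> peer -> proxy -> root -> store -> edge -> leaf -> gate -> mirror -> broker -> relay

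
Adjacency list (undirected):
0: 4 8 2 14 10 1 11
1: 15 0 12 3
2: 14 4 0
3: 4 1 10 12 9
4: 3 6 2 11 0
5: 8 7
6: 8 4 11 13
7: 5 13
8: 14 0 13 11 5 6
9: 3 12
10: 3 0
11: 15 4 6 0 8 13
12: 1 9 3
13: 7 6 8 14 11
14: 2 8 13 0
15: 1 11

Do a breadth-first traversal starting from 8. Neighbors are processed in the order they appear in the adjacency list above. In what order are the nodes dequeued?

8 14 0 13 11 5 6 2 4 10 1 7 15 3 12 9

Visit 8; enqueue 14, 0, 13, 11, 5, 6 → queue [14, 0, 13, 11, 5, 6]
Visit 14; enqueue 2 → queue [0, 13, 11, 5, 6, 2]
Visit 0; enqueue 4, 10, 1 → queue [13, 11, 5, 6, 2, 4, 10, 1]
Visit 13; enqueue 7 → queue [11, 5, 6, 2, 4, 10, 1, 7]
Visit 11; enqueue 15 → queue [5, 6, 2, 4, 10, 1, 7, 15]
Visit 5 → queue [6, 2, 4, 10, 1, 7, 15]
Visit 6 → queue [2, 4, 10, 1, 7, 15]
Visit 2 → queue [4, 10, 1, 7, 15]
Visit 4; enqueue 3 → queue [10, 1, 7, 15, 3]
Visit 10 → queue [1, 7, 15, 3]
Visit 1; enqueue 12 → queue [7, 15, 3, 12]
Visit 7 → queue [15, 3, 12]
Visit 15 → queue [3, 12]
Visit 3; enqueue 9 → queue [12, 9]
Visit 12 → queue [9]
Visit 9 → queue []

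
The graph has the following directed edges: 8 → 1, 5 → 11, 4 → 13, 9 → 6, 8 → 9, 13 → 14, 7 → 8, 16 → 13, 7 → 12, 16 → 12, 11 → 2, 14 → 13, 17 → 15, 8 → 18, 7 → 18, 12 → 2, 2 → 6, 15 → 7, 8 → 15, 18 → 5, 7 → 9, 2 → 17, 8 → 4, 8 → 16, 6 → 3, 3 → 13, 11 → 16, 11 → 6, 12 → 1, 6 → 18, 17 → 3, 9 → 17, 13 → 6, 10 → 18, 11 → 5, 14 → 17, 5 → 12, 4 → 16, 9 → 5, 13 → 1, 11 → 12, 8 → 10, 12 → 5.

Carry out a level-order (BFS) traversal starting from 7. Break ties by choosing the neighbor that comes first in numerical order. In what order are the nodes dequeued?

Visit 7; enqueue 8, 9, 12, 18 → queue [8, 9, 12, 18]
Visit 8; enqueue 1, 4, 10, 15, 16 → queue [9, 12, 18, 1, 4, 10, 15, 16]
Visit 9; enqueue 5, 6, 17 → queue [12, 18, 1, 4, 10, 15, 16, 5, 6, 17]
Visit 12; enqueue 2 → queue [18, 1, 4, 10, 15, 16, 5, 6, 17, 2]
Visit 18 → queue [1, 4, 10, 15, 16, 5, 6, 17, 2]
Visit 1 → queue [4, 10, 15, 16, 5, 6, 17, 2]
Visit 4; enqueue 13 → queue [10, 15, 16, 5, 6, 17, 2, 13]
Visit 10 → queue [15, 16, 5, 6, 17, 2, 13]
Visit 15 → queue [16, 5, 6, 17, 2, 13]
Visit 16 → queue [5, 6, 17, 2, 13]
Visit 5; enqueue 11 → queue [6, 17, 2, 13, 11]
Visit 6; enqueue 3 → queue [17, 2, 13, 11, 3]
Visit 17 → queue [2, 13, 11, 3]
Visit 2 → queue [13, 11, 3]
Visit 13; enqueue 14 → queue [11, 3, 14]
Visit 11 → queue [3, 14]
Visit 3 → queue [14]
Visit 14 → queue []

7 8 9 12 18 1 4 10 15 16 5 6 17 2 13 11 3 14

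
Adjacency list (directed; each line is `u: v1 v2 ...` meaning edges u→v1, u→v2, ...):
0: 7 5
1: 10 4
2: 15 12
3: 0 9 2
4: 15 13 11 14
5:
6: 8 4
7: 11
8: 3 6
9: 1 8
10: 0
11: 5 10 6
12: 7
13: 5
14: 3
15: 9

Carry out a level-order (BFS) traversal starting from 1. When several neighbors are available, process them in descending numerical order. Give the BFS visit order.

1 -> 10 -> 4 -> 0 -> 15 -> 14 -> 13 -> 11 -> 7 -> 5 -> 9 -> 3 -> 6 -> 8 -> 2 -> 12

Visit 1; enqueue 10, 4 → queue [10, 4]
Visit 10; enqueue 0 → queue [4, 0]
Visit 4; enqueue 15, 14, 13, 11 → queue [0, 15, 14, 13, 11]
Visit 0; enqueue 7, 5 → queue [15, 14, 13, 11, 7, 5]
Visit 15; enqueue 9 → queue [14, 13, 11, 7, 5, 9]
Visit 14; enqueue 3 → queue [13, 11, 7, 5, 9, 3]
Visit 13 → queue [11, 7, 5, 9, 3]
Visit 11; enqueue 6 → queue [7, 5, 9, 3, 6]
Visit 7 → queue [5, 9, 3, 6]
Visit 5 → queue [9, 3, 6]
Visit 9; enqueue 8 → queue [3, 6, 8]
Visit 3; enqueue 2 → queue [6, 8, 2]
Visit 6 → queue [8, 2]
Visit 8 → queue [2]
Visit 2; enqueue 12 → queue [12]
Visit 12 → queue []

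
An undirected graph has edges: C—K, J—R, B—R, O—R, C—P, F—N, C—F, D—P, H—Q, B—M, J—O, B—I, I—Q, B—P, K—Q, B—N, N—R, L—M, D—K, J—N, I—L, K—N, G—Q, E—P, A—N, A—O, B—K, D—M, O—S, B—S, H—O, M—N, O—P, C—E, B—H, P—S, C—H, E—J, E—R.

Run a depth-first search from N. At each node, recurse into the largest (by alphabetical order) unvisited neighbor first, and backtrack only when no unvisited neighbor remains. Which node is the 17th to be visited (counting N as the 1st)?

G

Visit N
N → R
R → O
O → S
S → P
P → E
E → J
E → C
C → K
K → Q
Q → I
I → L
L → M
M → D
M → B
B → H
Q → G
C → F
O → A

Visit order: N, R, O, S, P, E, J, C, K, Q, I, L, M, D, B, H, G, F, A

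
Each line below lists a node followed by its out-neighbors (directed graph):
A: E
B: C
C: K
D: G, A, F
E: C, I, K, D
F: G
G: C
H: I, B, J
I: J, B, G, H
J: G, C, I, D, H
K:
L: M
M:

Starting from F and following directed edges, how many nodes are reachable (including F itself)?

4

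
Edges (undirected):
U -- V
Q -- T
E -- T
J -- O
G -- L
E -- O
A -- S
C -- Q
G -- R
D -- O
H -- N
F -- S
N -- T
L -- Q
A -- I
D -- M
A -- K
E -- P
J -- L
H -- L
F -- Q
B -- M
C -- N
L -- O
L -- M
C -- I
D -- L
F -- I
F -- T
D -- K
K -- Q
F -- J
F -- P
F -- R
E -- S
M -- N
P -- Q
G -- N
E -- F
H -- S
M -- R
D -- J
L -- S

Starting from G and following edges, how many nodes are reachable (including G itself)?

20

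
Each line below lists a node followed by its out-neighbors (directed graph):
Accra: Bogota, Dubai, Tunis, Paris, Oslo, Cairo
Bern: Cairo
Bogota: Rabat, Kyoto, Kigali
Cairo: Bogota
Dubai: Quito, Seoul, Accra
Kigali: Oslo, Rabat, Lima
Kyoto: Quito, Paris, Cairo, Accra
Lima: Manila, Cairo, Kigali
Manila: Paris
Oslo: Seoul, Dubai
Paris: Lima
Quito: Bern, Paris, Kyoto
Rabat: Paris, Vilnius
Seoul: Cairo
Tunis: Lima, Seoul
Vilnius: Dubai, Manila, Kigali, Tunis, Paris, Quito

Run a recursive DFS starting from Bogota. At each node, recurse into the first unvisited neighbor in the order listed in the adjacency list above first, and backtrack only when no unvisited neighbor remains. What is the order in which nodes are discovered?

Visit Bogota
Bogota → Rabat
Rabat → Paris
Paris → Lima
Lima → Manila
Lima → Cairo
Lima → Kigali
Kigali → Oslo
Oslo → Seoul
Oslo → Dubai
Dubai → Quito
Quito → Bern
Quito → Kyoto
Kyoto → Accra
Accra → Tunis
Rabat → Vilnius

Bogota -> Rabat -> Paris -> Lima -> Manila -> Cairo -> Kigali -> Oslo -> Seoul -> Dubai -> Quito -> Bern -> Kyoto -> Accra -> Tunis -> Vilnius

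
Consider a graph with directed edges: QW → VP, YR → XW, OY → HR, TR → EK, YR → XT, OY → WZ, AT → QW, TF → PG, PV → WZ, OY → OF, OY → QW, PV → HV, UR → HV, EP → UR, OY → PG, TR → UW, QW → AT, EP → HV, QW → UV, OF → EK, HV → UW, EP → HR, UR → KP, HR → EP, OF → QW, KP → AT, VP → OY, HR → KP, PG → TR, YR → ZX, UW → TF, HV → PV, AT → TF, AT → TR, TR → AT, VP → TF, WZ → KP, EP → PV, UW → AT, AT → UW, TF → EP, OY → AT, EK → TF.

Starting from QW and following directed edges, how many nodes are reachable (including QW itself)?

BFS from QW visits: QW, VP, UV, AT, TF, OY, UW, TR, PG, EP, WZ, OF, HR, EK, UR, PV, HV, KP
Reachable nodes: 18 of 22 total.

18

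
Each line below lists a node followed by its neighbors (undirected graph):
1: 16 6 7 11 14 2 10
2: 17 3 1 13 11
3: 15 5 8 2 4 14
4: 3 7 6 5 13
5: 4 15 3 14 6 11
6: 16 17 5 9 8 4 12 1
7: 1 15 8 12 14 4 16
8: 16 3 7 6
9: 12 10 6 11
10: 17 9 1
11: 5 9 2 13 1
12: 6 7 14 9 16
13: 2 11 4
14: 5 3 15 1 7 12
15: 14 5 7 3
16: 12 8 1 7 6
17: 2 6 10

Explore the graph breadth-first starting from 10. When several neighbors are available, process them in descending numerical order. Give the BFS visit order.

10 → 17 → 9 → 1 → 6 → 2 → 12 → 11 → 16 → 14 → 7 → 8 → 5 → 4 → 13 → 3 → 15

Visit 10; enqueue 17, 9, 1 → queue [17, 9, 1]
Visit 17; enqueue 6, 2 → queue [9, 1, 6, 2]
Visit 9; enqueue 12, 11 → queue [1, 6, 2, 12, 11]
Visit 1; enqueue 16, 14, 7 → queue [6, 2, 12, 11, 16, 14, 7]
Visit 6; enqueue 8, 5, 4 → queue [2, 12, 11, 16, 14, 7, 8, 5, 4]
Visit 2; enqueue 13, 3 → queue [12, 11, 16, 14, 7, 8, 5, 4, 13, 3]
Visit 12 → queue [11, 16, 14, 7, 8, 5, 4, 13, 3]
Visit 11 → queue [16, 14, 7, 8, 5, 4, 13, 3]
Visit 16 → queue [14, 7, 8, 5, 4, 13, 3]
Visit 14; enqueue 15 → queue [7, 8, 5, 4, 13, 3, 15]
Visit 7 → queue [8, 5, 4, 13, 3, 15]
Visit 8 → queue [5, 4, 13, 3, 15]
Visit 5 → queue [4, 13, 3, 15]
Visit 4 → queue [13, 3, 15]
Visit 13 → queue [3, 15]
Visit 3 → queue [15]
Visit 15 → queue []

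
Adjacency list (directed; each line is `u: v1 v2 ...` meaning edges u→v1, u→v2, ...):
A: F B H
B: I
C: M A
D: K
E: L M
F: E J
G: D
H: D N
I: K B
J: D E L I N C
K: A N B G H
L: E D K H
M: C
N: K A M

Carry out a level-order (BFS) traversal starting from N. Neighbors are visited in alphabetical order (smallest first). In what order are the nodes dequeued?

N, A, K, M, B, F, H, G, C, I, E, J, D, L

Visit N; enqueue A, K, M → queue [A, K, M]
Visit A; enqueue B, F, H → queue [K, M, B, F, H]
Visit K; enqueue G → queue [M, B, F, H, G]
Visit M; enqueue C → queue [B, F, H, G, C]
Visit B; enqueue I → queue [F, H, G, C, I]
Visit F; enqueue E, J → queue [H, G, C, I, E, J]
Visit H; enqueue D → queue [G, C, I, E, J, D]
Visit G → queue [C, I, E, J, D]
Visit C → queue [I, E, J, D]
Visit I → queue [E, J, D]
Visit E; enqueue L → queue [J, D, L]
Visit J → queue [D, L]
Visit D → queue [L]
Visit L → queue []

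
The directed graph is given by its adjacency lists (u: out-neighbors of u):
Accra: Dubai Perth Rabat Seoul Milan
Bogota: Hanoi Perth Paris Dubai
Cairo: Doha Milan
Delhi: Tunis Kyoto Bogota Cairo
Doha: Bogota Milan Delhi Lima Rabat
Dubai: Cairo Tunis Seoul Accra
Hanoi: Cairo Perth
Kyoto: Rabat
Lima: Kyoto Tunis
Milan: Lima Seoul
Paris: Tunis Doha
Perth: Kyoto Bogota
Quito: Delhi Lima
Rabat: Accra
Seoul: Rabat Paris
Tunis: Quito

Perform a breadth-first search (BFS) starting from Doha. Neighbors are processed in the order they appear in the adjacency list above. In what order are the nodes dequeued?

Doha → Bogota → Milan → Delhi → Lima → Rabat → Hanoi → Perth → Paris → Dubai → Seoul → Tunis → Kyoto → Cairo → Accra → Quito

Visit Doha; enqueue Bogota, Milan, Delhi, Lima, Rabat → queue [Bogota, Milan, Delhi, Lima, Rabat]
Visit Bogota; enqueue Hanoi, Perth, Paris, Dubai → queue [Milan, Delhi, Lima, Rabat, Hanoi, Perth, Paris, Dubai]
Visit Milan; enqueue Seoul → queue [Delhi, Lima, Rabat, Hanoi, Perth, Paris, Dubai, Seoul]
Visit Delhi; enqueue Tunis, Kyoto, Cairo → queue [Lima, Rabat, Hanoi, Perth, Paris, Dubai, Seoul, Tunis, Kyoto, Cairo]
Visit Lima → queue [Rabat, Hanoi, Perth, Paris, Dubai, Seoul, Tunis, Kyoto, Cairo]
Visit Rabat; enqueue Accra → queue [Hanoi, Perth, Paris, Dubai, Seoul, Tunis, Kyoto, Cairo, Accra]
Visit Hanoi → queue [Perth, Paris, Dubai, Seoul, Tunis, Kyoto, Cairo, Accra]
Visit Perth → queue [Paris, Dubai, Seoul, Tunis, Kyoto, Cairo, Accra]
Visit Paris → queue [Dubai, Seoul, Tunis, Kyoto, Cairo, Accra]
Visit Dubai → queue [Seoul, Tunis, Kyoto, Cairo, Accra]
Visit Seoul → queue [Tunis, Kyoto, Cairo, Accra]
Visit Tunis; enqueue Quito → queue [Kyoto, Cairo, Accra, Quito]
Visit Kyoto → queue [Cairo, Accra, Quito]
Visit Cairo → queue [Accra, Quito]
Visit Accra → queue [Quito]
Visit Quito → queue []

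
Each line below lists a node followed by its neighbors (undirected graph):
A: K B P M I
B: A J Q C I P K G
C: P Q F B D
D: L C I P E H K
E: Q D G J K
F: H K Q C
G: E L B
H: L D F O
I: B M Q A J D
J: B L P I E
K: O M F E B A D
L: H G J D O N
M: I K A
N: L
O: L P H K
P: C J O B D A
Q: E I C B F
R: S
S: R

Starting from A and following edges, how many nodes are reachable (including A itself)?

17

BFS from A visits: A, B, I, K, M, P, C, G, J, Q, D, E, F, O, L, H, N
Reachable nodes: 17 of 19 total.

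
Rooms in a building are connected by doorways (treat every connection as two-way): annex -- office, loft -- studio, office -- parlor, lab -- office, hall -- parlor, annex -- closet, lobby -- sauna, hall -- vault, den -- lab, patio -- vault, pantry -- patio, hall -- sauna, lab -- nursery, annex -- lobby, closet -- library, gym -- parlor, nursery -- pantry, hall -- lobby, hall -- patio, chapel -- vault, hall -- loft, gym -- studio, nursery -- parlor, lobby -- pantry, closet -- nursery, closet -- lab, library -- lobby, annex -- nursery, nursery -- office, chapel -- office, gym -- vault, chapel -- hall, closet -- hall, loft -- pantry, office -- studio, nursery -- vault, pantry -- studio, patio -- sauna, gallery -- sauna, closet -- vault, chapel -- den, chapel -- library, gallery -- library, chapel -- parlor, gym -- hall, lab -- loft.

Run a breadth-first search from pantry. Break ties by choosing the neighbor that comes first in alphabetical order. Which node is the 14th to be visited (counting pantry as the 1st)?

Visit pantry; enqueue lobby, loft, nursery, patio, studio → queue [lobby, loft, nursery, patio, studio]
Visit lobby; enqueue annex, hall, library, sauna → queue [loft, nursery, patio, studio, annex, hall, library, sauna]
Visit loft; enqueue lab → queue [nursery, patio, studio, annex, hall, library, sauna, lab]
Visit nursery; enqueue closet, office, parlor, vault → queue [patio, studio, annex, hall, library, sauna, lab, closet, office, parlor, vault]
Visit patio → queue [studio, annex, hall, library, sauna, lab, closet, office, parlor, vault]
Visit studio; enqueue gym → queue [annex, hall, library, sauna, lab, closet, office, parlor, vault, gym]
Visit annex → queue [hall, library, sauna, lab, closet, office, parlor, vault, gym]
Visit hall; enqueue chapel → queue [library, sauna, lab, closet, office, parlor, vault, gym, chapel]
Visit library; enqueue gallery → queue [sauna, lab, closet, office, parlor, vault, gym, chapel, gallery]
Visit sauna → queue [lab, closet, office, parlor, vault, gym, chapel, gallery]
Visit lab; enqueue den → queue [closet, office, parlor, vault, gym, chapel, gallery, den]
Visit closet → queue [office, parlor, vault, gym, chapel, gallery, den]
Visit office → queue [parlor, vault, gym, chapel, gallery, den]
Visit parlor → queue [vault, gym, chapel, gallery, den]
Visit vault → queue [gym, chapel, gallery, den]
Visit gym → queue [chapel, gallery, den]
Visit chapel → queue [gallery, den]
Visit gallery → queue [den]
Visit den → queue []

Visit order: pantry, lobby, loft, nursery, patio, studio, annex, hall, library, sauna, lab, closet, office, parlor, vault, gym, chapel, gallery, den

parlor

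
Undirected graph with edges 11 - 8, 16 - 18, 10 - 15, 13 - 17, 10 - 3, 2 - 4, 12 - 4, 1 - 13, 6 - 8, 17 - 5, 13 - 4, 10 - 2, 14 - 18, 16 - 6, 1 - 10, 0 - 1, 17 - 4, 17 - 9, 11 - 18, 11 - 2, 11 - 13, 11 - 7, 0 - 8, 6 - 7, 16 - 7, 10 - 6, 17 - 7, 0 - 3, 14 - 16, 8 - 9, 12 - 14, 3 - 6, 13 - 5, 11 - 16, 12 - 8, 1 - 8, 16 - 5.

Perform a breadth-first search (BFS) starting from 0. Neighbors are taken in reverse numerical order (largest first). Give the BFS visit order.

Visit 0; enqueue 8, 3, 1 → queue [8, 3, 1]
Visit 8; enqueue 12, 11, 9, 6 → queue [3, 1, 12, 11, 9, 6]
Visit 3; enqueue 10 → queue [1, 12, 11, 9, 6, 10]
Visit 1; enqueue 13 → queue [12, 11, 9, 6, 10, 13]
Visit 12; enqueue 14, 4 → queue [11, 9, 6, 10, 13, 14, 4]
Visit 11; enqueue 18, 16, 7, 2 → queue [9, 6, 10, 13, 14, 4, 18, 16, 7, 2]
Visit 9; enqueue 17 → queue [6, 10, 13, 14, 4, 18, 16, 7, 2, 17]
Visit 6 → queue [10, 13, 14, 4, 18, 16, 7, 2, 17]
Visit 10; enqueue 15 → queue [13, 14, 4, 18, 16, 7, 2, 17, 15]
Visit 13; enqueue 5 → queue [14, 4, 18, 16, 7, 2, 17, 15, 5]
Visit 14 → queue [4, 18, 16, 7, 2, 17, 15, 5]
Visit 4 → queue [18, 16, 7, 2, 17, 15, 5]
Visit 18 → queue [16, 7, 2, 17, 15, 5]
Visit 16 → queue [7, 2, 17, 15, 5]
Visit 7 → queue [2, 17, 15, 5]
Visit 2 → queue [17, 15, 5]
Visit 17 → queue [15, 5]
Visit 15 → queue [5]
Visit 5 → queue []

0, 8, 3, 1, 12, 11, 9, 6, 10, 13, 14, 4, 18, 16, 7, 2, 17, 15, 5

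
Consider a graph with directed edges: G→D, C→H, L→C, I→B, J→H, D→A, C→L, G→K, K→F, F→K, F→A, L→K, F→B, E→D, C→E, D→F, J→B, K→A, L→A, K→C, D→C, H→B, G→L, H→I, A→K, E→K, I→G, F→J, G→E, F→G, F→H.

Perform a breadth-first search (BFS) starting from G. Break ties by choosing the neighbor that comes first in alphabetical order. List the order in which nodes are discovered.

G, D, E, K, L, A, C, F, H, B, J, I

Visit G; enqueue D, E, K, L → queue [D, E, K, L]
Visit D; enqueue A, C, F → queue [E, K, L, A, C, F]
Visit E → queue [K, L, A, C, F]
Visit K → queue [L, A, C, F]
Visit L → queue [A, C, F]
Visit A → queue [C, F]
Visit C; enqueue H → queue [F, H]
Visit F; enqueue B, J → queue [H, B, J]
Visit H; enqueue I → queue [B, J, I]
Visit B → queue [J, I]
Visit J → queue [I]
Visit I → queue []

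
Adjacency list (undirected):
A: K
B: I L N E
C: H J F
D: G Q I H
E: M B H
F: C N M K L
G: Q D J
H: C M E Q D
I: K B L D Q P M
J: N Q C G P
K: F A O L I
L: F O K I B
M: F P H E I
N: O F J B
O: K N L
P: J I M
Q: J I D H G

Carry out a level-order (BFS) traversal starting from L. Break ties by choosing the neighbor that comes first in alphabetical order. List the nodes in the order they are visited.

L, B, F, I, K, O, E, N, C, M, D, P, Q, A, H, J, G

Visit L; enqueue B, F, I, K, O → queue [B, F, I, K, O]
Visit B; enqueue E, N → queue [F, I, K, O, E, N]
Visit F; enqueue C, M → queue [I, K, O, E, N, C, M]
Visit I; enqueue D, P, Q → queue [K, O, E, N, C, M, D, P, Q]
Visit K; enqueue A → queue [O, E, N, C, M, D, P, Q, A]
Visit O → queue [E, N, C, M, D, P, Q, A]
Visit E; enqueue H → queue [N, C, M, D, P, Q, A, H]
Visit N; enqueue J → queue [C, M, D, P, Q, A, H, J]
Visit C → queue [M, D, P, Q, A, H, J]
Visit M → queue [D, P, Q, A, H, J]
Visit D; enqueue G → queue [P, Q, A, H, J, G]
Visit P → queue [Q, A, H, J, G]
Visit Q → queue [A, H, J, G]
Visit A → queue [H, J, G]
Visit H → queue [J, G]
Visit J → queue [G]
Visit G → queue []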